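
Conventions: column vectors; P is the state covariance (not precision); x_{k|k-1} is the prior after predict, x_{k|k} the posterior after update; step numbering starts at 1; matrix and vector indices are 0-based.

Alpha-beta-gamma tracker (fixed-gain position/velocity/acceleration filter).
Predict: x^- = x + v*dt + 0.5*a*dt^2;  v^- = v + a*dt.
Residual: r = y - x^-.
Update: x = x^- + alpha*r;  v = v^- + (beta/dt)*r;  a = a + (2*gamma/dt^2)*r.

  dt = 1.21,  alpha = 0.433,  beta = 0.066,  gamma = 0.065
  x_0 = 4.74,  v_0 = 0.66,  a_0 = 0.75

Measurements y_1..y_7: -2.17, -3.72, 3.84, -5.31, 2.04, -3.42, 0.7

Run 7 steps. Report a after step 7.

a_post = 0.0623

step 1: x_pred=6.0876  r=-8.2576  x^+=2.5121  v^+=1.1171  a^+=0.0168
step 2: x_pred=3.8760  r=-7.5960  x^+=0.5870  v^+=0.7231  a^+=-0.6577
step 3: x_pred=0.9804  r=2.8596  x^+=2.2186  v^+=0.0833  a^+=-0.4038
step 4: x_pred=2.0238  r=-7.3338  x^+=-1.1517  v^+=-0.8053  a^+=-1.0549
step 5: x_pred=-2.8985  r=4.9385  x^+=-0.7601  v^+=-1.8124  a^+=-0.6165
step 6: x_pred=-3.4044  r=-0.0156  x^+=-3.4112  v^+=-2.5592  a^+=-0.6178
step 7: x_pred=-6.9601  r=7.6601  x^+=-3.6433  v^+=-2.8890  a^+=0.0623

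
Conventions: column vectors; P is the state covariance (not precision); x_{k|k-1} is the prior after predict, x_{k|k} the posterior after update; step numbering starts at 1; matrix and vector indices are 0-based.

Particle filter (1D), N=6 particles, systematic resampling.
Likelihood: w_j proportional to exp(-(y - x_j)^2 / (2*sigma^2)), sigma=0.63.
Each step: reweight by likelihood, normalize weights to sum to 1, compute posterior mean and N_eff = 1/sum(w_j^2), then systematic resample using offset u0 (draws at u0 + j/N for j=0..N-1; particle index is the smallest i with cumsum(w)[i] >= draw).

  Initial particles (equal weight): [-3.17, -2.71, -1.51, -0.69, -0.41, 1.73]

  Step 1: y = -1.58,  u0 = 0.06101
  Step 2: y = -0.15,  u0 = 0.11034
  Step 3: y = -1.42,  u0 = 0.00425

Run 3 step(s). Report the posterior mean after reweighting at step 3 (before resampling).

post_mean = -0.9190

step 1: w=[0.0232, 0.1123, 0.5576, 0.2068, 0.1000, 0.0000]  mean=-1.4037  Neff=2.6534  idx=[1, 2, 2, 2, 3, 3]
step 2: w=[0.0002, 0.0580, 0.0580, 0.0580, 0.4129, 0.4129]  mean=-0.8330  Neff=2.8483  idx=[2, 4, 4, 5, 5, 5]
step 3: w=[0.2792, 0.1442, 0.1442, 0.1442, 0.1442, 0.1442]  mean=-0.9190  Neff=5.4984  idx=[0, 0, 1, 2, 3, 4]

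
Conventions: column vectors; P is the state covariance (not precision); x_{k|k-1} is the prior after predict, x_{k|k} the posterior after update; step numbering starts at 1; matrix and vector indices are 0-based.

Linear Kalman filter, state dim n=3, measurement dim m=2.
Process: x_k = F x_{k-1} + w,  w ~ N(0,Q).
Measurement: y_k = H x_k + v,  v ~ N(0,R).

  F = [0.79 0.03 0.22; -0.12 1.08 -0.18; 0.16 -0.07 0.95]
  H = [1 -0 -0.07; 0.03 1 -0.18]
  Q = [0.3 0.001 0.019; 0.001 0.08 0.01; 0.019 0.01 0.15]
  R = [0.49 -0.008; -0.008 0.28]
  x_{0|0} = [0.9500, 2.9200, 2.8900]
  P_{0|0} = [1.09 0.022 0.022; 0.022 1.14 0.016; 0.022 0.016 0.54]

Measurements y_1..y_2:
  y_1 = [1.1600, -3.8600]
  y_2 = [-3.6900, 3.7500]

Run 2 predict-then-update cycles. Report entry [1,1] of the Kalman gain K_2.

K[1,1] = 0.5462

step 1: x^-=[1.4739, 2.5194, 2.6931]  P^-=[1.0163 -0.0681 0.2836; -0.0681 1.4319 -0.1720; 0.2836 -0.1720 0.6749]  S=[1.4699 -0.0767; -0.0767 1.7895]  K=[0.6768 -0.0205; 0.0045 0.8165; 0.1528 -0.1527]  nu=[-0.1254, -5.9389]  x^+=[1.5109, -2.3305, 3.5808]  P^+=[0.3401 -0.0002 0.1178; -0.0002 0.2393 0.0596; 0.1178 0.0596 0.5953]
step 2: x^-=[1.9115, -3.3428, 3.8066]  P^-=[0.5830 -0.0532 0.2792; -0.0532 0.3653 -0.0713; 0.2792 -0.0713 0.7250]  S=[1.0374 -0.0804; -0.0804 0.6888]  K=[0.5383 -0.0620; -0.0041 0.5462; 0.2003 -0.2575]  nu=[-5.3350, 7.7206]  x^+=[-1.4387, 0.8961, 0.7504]  P^+=[0.2744 -0.0039 0.1443; -0.0039 0.1594 0.0353; 0.1443 0.0353 0.6294]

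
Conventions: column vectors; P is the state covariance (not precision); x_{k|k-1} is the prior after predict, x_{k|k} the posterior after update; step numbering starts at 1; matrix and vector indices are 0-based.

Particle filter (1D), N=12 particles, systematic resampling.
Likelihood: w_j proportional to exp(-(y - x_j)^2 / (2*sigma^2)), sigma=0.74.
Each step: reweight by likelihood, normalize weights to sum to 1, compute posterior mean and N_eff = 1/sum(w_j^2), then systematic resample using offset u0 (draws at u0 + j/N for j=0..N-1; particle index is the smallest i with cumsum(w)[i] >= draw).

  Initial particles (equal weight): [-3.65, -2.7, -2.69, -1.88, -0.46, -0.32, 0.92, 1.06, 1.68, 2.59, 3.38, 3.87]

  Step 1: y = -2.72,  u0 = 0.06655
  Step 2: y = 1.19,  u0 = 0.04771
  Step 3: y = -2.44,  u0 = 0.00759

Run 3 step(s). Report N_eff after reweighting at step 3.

step 1: w=[0.1517, 0.3340, 0.3339, 0.1755, 0.0032, 0.0017, 0.0000, 0.0000, 0.0000, 0.0000, 0.0000, 0.0000]  mean=-2.6857  Neff=3.6116  idx=[0, 0, 1, 1, 1, 1, 2, 2, 2, 2, 3, 3]
step 2: w=[0.0000, 0.0000, 0.0027, 0.0027, 0.0027, 0.0027, 0.0029, 0.0029, 0.0029, 0.0029, 0.4889, 0.4889]  mean=-1.8980  Neff=2.0913  idx=[10, 10, 10, 10, 10, 10, 11, 11, 11, 11, 11, 11]
step 3: w=[0.0833, 0.0833, 0.0833, 0.0833, 0.0833, 0.0833, 0.0833, 0.0833, 0.0833, 0.0833, 0.0833, 0.0833]  mean=-1.8800  Neff=12.0000  idx=[0, 1, 2, 3, 4, 5, 6, 7, 8, 9, 10, 11]

N_eff = 12.0000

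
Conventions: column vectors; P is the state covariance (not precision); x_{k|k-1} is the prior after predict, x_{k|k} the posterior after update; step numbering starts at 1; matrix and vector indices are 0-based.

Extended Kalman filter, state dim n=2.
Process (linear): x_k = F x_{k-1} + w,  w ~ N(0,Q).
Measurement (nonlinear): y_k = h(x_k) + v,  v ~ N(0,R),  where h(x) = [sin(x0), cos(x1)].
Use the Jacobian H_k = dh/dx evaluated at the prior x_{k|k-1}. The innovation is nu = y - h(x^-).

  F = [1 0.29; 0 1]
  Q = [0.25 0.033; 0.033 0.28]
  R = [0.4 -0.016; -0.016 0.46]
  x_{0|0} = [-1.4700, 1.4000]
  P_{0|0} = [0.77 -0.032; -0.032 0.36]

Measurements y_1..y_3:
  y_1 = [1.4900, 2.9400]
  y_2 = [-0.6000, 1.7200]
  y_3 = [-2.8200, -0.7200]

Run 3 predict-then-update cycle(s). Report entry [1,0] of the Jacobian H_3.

step 1: x^-=[-1.0640, 1.4000]  P^-=[1.0317 0.1054; 0.1054 0.6400]  H_jac=[0.4854 0.0000; 0.0000 -0.9854]  S=[0.6431 -0.0664; -0.0664 1.0815]  K=[0.7737 -0.0485; 0.0195 -0.5820]  nu=[2.3643, 2.7700]  x^+=[0.6309, -0.1661]  P^+=[0.6392 0.0352; 0.0352 0.2720]
step 2: x^-=[0.5827, -0.1661]  P^-=[0.9325 0.1471; 0.1471 0.5520]  H_jac=[0.8350 0.0000; 0.0000 0.1653]  S=[1.0501 0.0043; 0.0043 0.4751]  K=[0.7413 0.0445; 0.1162 0.1910]  nu=[-1.1503, 0.7338]  x^+=[-0.2373, -0.1595]  P^+=[0.3543 0.0520; 0.0520 0.5203]
step 3: x^-=[-0.2836, -0.1595]  P^-=[0.6782 0.2359; 0.2359 0.8003]  H_jac=[0.9601 0.0000; 0.0000 0.1589]  S=[1.0251 0.0200; 0.0200 0.4802]  K=[0.6342 0.0517; 0.2159 0.2558]  nu=[-2.5402, -1.7073]  x^+=[-1.9827, -1.1447]  P^+=[0.2634 0.0857; 0.0857 0.7189]

H_jac[1,0] = 0.0000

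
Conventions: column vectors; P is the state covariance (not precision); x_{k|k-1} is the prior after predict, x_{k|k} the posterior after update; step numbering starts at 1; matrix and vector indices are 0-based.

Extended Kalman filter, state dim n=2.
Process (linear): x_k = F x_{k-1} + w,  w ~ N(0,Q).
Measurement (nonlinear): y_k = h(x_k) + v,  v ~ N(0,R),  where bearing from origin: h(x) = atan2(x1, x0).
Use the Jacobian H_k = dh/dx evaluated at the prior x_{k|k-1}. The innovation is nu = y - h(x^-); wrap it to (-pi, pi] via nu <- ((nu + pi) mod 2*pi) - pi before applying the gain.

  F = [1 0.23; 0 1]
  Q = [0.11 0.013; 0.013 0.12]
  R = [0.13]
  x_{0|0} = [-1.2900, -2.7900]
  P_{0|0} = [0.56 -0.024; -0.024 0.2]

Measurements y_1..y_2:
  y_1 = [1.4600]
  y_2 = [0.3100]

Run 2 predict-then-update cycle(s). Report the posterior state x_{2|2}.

x_post = [-4.2319, -3.4407]

step 1: x^-=[-1.9317, -2.7900]  P^-=[0.6695 0.0350; 0.0350 0.3200]  H_jac=[0.2423 -0.1677]  S=[0.1755]  K=[0.8911; -0.2576]  nu=[-2.6468]  x^+=[-4.2901, -2.1082]  P^+=[0.5302 0.0753; 0.0753 0.3084]
step 2: x^-=[-4.7750, -2.1082]  P^-=[0.6912 0.1592; 0.1592 0.4284]  H_jac=[0.0774 -0.1753]  S=[0.1430]  K=[0.1789; -0.4389]  nu=[3.0358]  x^+=[-4.2319, -3.4407]  P^+=[0.6866 0.1704; 0.1704 0.4008]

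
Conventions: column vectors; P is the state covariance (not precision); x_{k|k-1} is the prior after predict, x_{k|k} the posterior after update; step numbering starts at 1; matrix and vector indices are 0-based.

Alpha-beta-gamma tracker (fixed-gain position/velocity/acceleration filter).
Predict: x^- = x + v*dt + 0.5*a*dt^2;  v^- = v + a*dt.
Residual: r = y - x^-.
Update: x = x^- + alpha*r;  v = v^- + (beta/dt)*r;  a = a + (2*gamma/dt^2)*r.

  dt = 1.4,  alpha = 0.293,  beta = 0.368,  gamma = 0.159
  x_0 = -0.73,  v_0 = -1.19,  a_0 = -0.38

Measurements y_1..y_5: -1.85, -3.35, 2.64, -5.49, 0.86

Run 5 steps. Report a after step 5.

step 1: x_pred=-2.7684  r=0.9184  x^+=-2.4993  v^+=-1.4806  a^+=-0.2310
step 2: x_pred=-4.7985  r=1.4485  x^+=-4.3741  v^+=-1.4232  a^+=0.0040
step 3: x_pred=-6.3627  r=9.0027  x^+=-3.7249  v^+=0.9488  a^+=1.4647
step 4: x_pred=-0.9612  r=-4.5288  x^+=-2.2881  v^+=1.8089  a^+=0.7299
step 5: x_pred=0.9596  r=-0.0996  x^+=0.9304  v^+=2.8046  a^+=0.7137

a_post = 0.7137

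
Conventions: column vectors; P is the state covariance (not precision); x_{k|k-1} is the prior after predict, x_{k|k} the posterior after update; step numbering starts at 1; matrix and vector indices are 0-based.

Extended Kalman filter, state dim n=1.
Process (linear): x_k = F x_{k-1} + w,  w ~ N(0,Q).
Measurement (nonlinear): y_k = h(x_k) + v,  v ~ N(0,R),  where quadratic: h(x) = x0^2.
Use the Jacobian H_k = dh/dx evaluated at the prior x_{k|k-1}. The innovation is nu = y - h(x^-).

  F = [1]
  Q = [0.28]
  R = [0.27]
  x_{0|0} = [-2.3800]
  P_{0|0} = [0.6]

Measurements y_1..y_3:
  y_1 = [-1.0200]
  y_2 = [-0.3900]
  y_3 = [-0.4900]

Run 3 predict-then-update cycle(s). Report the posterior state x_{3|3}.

x_post = [-0.0555]

step 1: x^-=[-2.3800]  P^-=[0.8800]  H_jac=[-4.7600]  S=[20.2087]  K=[-0.2073]  nu=[-6.6844]  x^+=[-0.9945]  P^+=[0.0118]
step 2: x^-=[-0.9945]  P^-=[0.2918]  H_jac=[-1.9890]  S=[1.4242]  K=[-0.4075]  nu=[-1.3790]  x^+=[-0.4326]  P^+=[0.0553]
step 3: x^-=[-0.4326]  P^-=[0.3353]  H_jac=[-0.8652]  S=[0.5210]  K=[-0.5568]  nu=[-0.6771]  x^+=[-0.0555]  P^+=[0.1738]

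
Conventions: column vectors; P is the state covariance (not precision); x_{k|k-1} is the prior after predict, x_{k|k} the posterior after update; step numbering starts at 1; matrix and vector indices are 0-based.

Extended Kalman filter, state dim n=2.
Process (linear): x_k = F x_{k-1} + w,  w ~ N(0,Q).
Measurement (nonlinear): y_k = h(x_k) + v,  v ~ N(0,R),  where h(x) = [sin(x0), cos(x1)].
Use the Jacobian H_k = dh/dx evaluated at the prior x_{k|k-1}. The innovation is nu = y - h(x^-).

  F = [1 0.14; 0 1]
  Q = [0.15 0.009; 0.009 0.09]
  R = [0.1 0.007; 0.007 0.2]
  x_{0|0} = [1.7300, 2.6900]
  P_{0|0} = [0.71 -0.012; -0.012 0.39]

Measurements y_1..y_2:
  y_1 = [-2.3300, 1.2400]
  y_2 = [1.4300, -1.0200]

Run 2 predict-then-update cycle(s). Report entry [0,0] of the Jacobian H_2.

step 1: x^-=[2.1066, 2.6900]  P^-=[0.8643 0.0516; 0.0516 0.4800]  H_jac=[-0.5105 0.0000; 0.0000 -0.4364]  S=[0.3253 0.0185; 0.0185 0.2914]  K=[-1.3571 0.0089; -0.0403 -0.7163]  nu=[-3.1899, 2.1398]  x^+=[6.4544, 1.2858]  P^+=[0.2657 0.0177; 0.0177 0.3289]
step 2: x^-=[6.6344, 1.2858]  P^-=[0.4271 0.0728; 0.0728 0.4189]  H_jac=[0.9390 0.0000; 0.0000 -0.9597]  S=[0.4765 -0.0586; -0.0586 0.5858]  K=[0.8372 -0.0355; 0.0598 -0.6803]  nu=[1.0860, -1.3011]  x^+=[7.5897, 2.2359]  P^+=[0.0889 0.0013; 0.0013 0.1413]

H_jac[0,0] = 0.9390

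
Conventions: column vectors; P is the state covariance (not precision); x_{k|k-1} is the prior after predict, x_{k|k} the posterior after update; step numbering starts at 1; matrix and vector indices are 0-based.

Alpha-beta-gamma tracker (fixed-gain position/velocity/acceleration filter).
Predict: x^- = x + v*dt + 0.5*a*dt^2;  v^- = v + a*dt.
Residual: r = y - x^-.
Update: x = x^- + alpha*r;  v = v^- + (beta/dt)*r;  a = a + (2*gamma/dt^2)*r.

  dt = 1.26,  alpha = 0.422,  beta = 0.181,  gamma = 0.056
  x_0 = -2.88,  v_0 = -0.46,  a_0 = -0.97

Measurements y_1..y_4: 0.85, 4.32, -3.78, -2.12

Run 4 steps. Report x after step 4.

step 1: x_pred=-4.2296  r=5.0796  x^+=-2.0860  v^+=-0.9525  a^+=-0.6117
step 2: x_pred=-3.7717  r=8.0917  x^+=-0.3570  v^+=-0.5608  a^+=-0.0408
step 3: x_pred=-1.0960  r=-2.6840  x^+=-2.2287  v^+=-0.9978  a^+=-0.2302
step 4: x_pred=-3.6686  r=1.5486  x^+=-3.0151  v^+=-1.0653  a^+=-0.1209

x_post = -3.0151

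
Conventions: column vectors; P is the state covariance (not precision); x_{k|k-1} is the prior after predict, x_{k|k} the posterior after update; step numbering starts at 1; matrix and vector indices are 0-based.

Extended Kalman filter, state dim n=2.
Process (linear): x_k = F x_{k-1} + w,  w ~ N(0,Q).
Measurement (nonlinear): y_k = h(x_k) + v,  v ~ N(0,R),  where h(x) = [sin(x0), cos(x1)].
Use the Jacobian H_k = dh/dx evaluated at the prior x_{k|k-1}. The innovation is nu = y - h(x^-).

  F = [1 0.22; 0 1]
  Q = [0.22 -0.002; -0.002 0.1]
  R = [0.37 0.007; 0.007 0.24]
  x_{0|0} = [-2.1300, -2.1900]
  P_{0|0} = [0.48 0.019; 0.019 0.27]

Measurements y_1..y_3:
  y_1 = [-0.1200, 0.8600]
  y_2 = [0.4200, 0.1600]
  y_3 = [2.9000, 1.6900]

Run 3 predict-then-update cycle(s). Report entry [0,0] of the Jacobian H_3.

H_jac[0,0] = -0.8646

step 1: x^-=[-2.6118, -2.1900]  P^-=[0.7214 0.0764; 0.0764 0.3700]  H_jac=[-0.8629 0.0000; 0.0000 0.8143]  S=[0.9072 -0.0467; -0.0467 0.4854]  K=[-0.6830 0.0625; -0.0409 0.6168]  nu=[0.3854, 1.4404]  x^+=[-2.7850, -1.3173]  P^+=[0.2924 0.0125; 0.0125 0.1814]
step 2: x^-=[-3.0748, -1.3173]  P^-=[0.5267 0.0505; 0.0505 0.2814]  H_jac=[-0.9978 0.0000; 0.0000 0.9680]  S=[0.8943 -0.0417; -0.0417 0.5037]  K=[-0.5853 0.0485; -0.0312 0.5383]  nu=[0.4867, -0.0908]  x^+=[-3.3641, -1.3813]  P^+=[0.2167 0.0078; 0.0078 0.1332]
step 3: x^-=[-3.6680, -1.3813]  P^-=[0.4466 0.0351; 0.0351 0.2332]  H_jac=[-0.8646 0.0000; 0.0000 0.9821]  S=[0.7039 -0.0228; -0.0228 0.4650]  K=[-0.5471 0.0473; -0.0272 0.4913]  nu=[2.3976, 1.5017]  x^+=[-4.9086, -0.7088]  P^+=[0.2337 0.0077; 0.0077 0.1199]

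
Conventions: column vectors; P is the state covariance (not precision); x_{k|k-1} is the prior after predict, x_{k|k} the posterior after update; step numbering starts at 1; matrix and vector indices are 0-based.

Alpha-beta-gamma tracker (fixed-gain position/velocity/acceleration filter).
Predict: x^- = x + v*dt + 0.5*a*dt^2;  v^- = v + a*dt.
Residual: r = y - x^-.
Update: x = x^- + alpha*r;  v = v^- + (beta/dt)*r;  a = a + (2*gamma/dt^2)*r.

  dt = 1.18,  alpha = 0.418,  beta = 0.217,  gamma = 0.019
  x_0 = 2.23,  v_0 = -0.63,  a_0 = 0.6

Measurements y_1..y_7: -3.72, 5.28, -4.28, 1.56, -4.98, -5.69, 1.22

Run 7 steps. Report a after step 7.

step 1: x_pred=1.9043  r=-5.6243  x^+=-0.4466  v^+=-0.9563  a^+=0.4465
step 2: x_pred=-1.2642  r=6.5442  x^+=1.4713  v^+=0.7740  a^+=0.6251
step 3: x_pred=2.8198  r=-7.0998  x^+=-0.1479  v^+=0.2060  a^+=0.4313
step 4: x_pred=0.3955  r=1.1645  x^+=0.8823  v^+=0.9292  a^+=0.4631
step 5: x_pred=2.3011  r=-7.2811  x^+=-0.7424  v^+=0.1367  a^+=0.2644
step 6: x_pred=-0.3971  r=-5.2929  x^+=-2.6095  v^+=-0.5247  a^+=0.1200
step 7: x_pred=-3.1451  r=4.3651  x^+=-1.3205  v^+=0.4196  a^+=0.2391

a_post = 0.2391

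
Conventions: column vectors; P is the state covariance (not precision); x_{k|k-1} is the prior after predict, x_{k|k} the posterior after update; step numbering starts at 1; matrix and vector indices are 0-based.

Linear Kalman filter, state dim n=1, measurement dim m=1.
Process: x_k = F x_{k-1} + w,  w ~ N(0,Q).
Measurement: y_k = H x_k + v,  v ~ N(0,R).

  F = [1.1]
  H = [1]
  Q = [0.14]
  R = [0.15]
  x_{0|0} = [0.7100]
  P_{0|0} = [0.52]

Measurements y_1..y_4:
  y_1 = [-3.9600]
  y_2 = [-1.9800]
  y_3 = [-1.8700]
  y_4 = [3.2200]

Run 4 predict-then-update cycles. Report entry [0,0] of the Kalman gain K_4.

K[0,0] = 0.6297

step 1: x^-=[0.7810]  P^-=[0.7692]  S=[0.9192]  K=[0.8368]  nu=[-4.7410]  x^+=[-3.1863]  P^+=[0.1255]
step 2: x^-=[-3.5050]  P^-=[0.2919]  S=[0.4419]  K=[0.6605]  nu=[1.5250]  x^+=[-2.4977]  P^+=[0.0991]
step 3: x^-=[-2.7474]  P^-=[0.2599]  S=[0.4099]  K=[0.6340]  nu=[0.8774]  x^+=[-2.1911]  P^+=[0.0951]
step 4: x^-=[-2.4102]  P^-=[0.2551]  S=[0.4051]  K=[0.6297]  nu=[5.6302]  x^+=[1.1351]  P^+=[0.0945]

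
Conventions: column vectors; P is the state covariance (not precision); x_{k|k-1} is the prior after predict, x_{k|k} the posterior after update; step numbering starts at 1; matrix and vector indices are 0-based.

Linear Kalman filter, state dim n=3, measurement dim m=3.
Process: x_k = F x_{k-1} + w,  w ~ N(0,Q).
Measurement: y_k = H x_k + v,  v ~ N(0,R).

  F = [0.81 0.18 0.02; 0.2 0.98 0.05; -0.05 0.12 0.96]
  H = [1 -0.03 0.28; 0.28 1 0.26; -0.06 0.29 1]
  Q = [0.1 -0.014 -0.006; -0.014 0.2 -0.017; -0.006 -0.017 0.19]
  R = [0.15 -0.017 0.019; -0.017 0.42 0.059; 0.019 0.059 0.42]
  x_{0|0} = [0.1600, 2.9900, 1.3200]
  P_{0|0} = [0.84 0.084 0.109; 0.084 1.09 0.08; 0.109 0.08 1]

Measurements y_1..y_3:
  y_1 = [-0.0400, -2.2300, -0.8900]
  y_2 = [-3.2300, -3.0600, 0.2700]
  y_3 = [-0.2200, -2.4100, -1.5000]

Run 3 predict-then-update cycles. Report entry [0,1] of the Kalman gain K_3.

K[0,1] = 0.0866

step 1: x^-=[0.6942, 3.0282, 1.6180]  P^-=[0.7154 0.3922 0.1088; 0.3922 1.3259 0.2451; 0.1088 0.2451 1.1364]  S=[0.9890 0.7187 0.5167; 0.7187 2.2417 1.0276; 0.5167 1.0276 1.7859]  K=[0.7515 0.1216 -0.1868; -0.0657 0.7140 -0.0524; 0.1405 -0.1086 0.6943]  nu=[-1.0964, -5.8733, -3.3445]  x^+=[-0.2193, -0.9178, -0.2204]  P^+=[0.1218 0.0066 -0.0516; 0.0066 0.3148 -0.0720; -0.0516 -0.0720 0.3056]
step 2: x^-=[-0.3472, -0.9543, -0.3107]  P^-=[0.1900 0.0627 -0.0504; 0.0627 0.5024 -0.0447; -0.0504 -0.0447 0.4648]  S=[0.3456 0.0879 0.0998; 0.0879 0.9733 0.2623; 0.0998 0.2623 0.9057]  K=[0.5176 0.0946 -0.1326; -0.0217 0.5366 -0.0456; 0.1074 -0.0847 0.5149]  nu=[-2.8244, -1.9277, 0.8366]  x^+=[-2.1024, -1.9655, -0.0200]  P^+=[0.0844 0.0093 -0.0379; 0.0093 0.2349 -0.0555; -0.0379 -0.0555 0.2271]
step 3: x^-=[-2.0571, -2.3477, -0.1499]  P^-=[0.1642 0.0458 -0.0383; 0.0458 0.4270 -0.0393; -0.0383 -0.0393 0.3937]  S=[0.3219 0.0666 0.0893; 0.0666 0.8861 0.2310; 0.0893 0.2310 0.8304]  K=[0.4874 0.0866 -0.1186; -0.0240 0.4962 -0.0370; 0.1112 -0.0721 0.4712]  nu=[1.8087, 0.5527, -0.7927]  x^+=[-1.0337, -2.0876, -0.3623]  P^+=[0.0788 0.0076 -0.0329; 0.0076 0.2173 -0.0493; -0.0329 -0.0493 0.2081]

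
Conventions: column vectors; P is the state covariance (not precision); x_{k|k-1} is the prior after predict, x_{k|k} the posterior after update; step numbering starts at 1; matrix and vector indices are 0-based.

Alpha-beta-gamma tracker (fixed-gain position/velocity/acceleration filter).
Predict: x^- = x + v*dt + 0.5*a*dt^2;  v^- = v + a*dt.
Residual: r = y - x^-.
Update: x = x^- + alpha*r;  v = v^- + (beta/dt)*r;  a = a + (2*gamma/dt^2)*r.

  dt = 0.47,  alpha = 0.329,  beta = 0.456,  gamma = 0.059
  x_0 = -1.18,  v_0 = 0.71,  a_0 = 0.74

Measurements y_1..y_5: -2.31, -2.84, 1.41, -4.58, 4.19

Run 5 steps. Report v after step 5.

step 1: x_pred=-0.7646  r=-1.5454  x^+=-1.2730  v^+=-0.4416  a^+=-0.0855
step 2: x_pred=-1.4900  r=-1.3500  x^+=-1.9342  v^+=-1.7916  a^+=-0.8067
step 3: x_pred=-2.8653  r=4.2753  x^+=-1.4587  v^+=1.9772  a^+=1.4771
step 4: x_pred=-0.3663  r=-4.2137  x^+=-1.7526  v^+=-1.4167  a^+=-0.7738
step 5: x_pred=-2.5039  r=6.6939  x^+=-0.3016  v^+=4.7141  a^+=2.8020

v_post = 4.7141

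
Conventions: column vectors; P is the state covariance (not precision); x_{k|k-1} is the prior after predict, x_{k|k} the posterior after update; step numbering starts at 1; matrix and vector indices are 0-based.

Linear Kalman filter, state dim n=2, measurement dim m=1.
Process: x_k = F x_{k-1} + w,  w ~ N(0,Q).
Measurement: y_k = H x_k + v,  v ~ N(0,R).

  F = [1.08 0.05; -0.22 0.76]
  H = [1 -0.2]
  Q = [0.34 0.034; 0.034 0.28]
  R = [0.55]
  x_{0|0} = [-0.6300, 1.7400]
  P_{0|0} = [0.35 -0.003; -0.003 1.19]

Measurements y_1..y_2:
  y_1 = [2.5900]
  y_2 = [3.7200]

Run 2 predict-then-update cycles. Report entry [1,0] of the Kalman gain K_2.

K[1,0] = -0.0645

step 1: x^-=[-0.5934, 1.4610]  P^-=[0.7509 -0.0064; -0.0064 0.9853]  S=[1.3429]  K=[0.5601; -0.1515]  nu=[3.4756]  x^+=[1.3534, 0.9345]  P^+=[0.3296 0.1076; 0.1076 0.9545]
step 2: x^-=[1.5084, 0.4125]  P^-=[0.7384 0.0791; 0.0791 0.8113]  S=[1.2893]  K=[0.5605; -0.0645]  nu=[2.2941]  x^+=[2.7942, 0.2645]  P^+=[0.3334 0.1257; 0.1257 0.8059]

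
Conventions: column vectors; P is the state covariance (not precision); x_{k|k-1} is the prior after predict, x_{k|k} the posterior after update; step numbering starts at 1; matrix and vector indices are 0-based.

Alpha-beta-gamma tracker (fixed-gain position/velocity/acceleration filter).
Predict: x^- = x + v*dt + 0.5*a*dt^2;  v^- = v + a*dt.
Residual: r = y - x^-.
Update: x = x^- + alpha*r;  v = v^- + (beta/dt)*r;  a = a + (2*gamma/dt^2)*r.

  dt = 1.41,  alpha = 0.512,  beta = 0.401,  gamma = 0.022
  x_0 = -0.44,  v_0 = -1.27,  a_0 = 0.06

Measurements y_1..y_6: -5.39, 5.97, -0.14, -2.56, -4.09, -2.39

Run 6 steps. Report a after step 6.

a_post = 0.0287

step 1: x_pred=-2.1711  r=-3.2189  x^+=-3.8192  v^+=-2.1009  a^+=-0.0112
step 2: x_pred=-6.7925  r=12.7625  x^+=-0.2581  v^+=1.5129  a^+=0.2712
step 3: x_pred=2.1447  r=-2.2847  x^+=0.9749  v^+=1.2456  a^+=0.2207
step 4: x_pred=2.9505  r=-5.5105  x^+=0.1291  v^+=-0.0105  a^+=0.0987
step 5: x_pred=0.2125  r=-4.3025  x^+=-1.9904  v^+=-1.0949  a^+=0.0035
step 6: x_pred=-3.5308  r=1.1408  x^+=-2.9467  v^+=-0.7656  a^+=0.0287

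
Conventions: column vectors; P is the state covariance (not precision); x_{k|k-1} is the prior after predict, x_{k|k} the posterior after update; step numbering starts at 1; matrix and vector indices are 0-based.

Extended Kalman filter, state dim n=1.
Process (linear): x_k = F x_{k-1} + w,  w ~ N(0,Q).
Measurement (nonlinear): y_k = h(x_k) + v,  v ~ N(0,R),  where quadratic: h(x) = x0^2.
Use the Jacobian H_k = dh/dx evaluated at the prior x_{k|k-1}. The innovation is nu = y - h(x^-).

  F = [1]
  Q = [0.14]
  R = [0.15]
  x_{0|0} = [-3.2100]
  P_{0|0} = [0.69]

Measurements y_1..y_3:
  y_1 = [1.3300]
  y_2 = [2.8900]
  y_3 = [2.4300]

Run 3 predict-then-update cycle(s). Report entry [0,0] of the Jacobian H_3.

H_jac[0,0] = -3.4244

step 1: x^-=[-3.2100]  P^-=[0.8300]  H_jac=[-6.4200]  S=[34.3596]  K=[-0.1551]  nu=[-8.9741]  x^+=[-1.8183]  P^+=[0.0036]
step 2: x^-=[-1.8183]  P^-=[0.1436]  H_jac=[-3.6365]  S=[2.0493]  K=[-0.2549]  nu=[-0.4161]  x^+=[-1.7122]  P^+=[0.0105]
step 3: x^-=[-1.7122]  P^-=[0.1505]  H_jac=[-3.4244]  S=[1.9150]  K=[-0.2691]  nu=[-0.5017]  x^+=[-1.5772]  P^+=[0.0118]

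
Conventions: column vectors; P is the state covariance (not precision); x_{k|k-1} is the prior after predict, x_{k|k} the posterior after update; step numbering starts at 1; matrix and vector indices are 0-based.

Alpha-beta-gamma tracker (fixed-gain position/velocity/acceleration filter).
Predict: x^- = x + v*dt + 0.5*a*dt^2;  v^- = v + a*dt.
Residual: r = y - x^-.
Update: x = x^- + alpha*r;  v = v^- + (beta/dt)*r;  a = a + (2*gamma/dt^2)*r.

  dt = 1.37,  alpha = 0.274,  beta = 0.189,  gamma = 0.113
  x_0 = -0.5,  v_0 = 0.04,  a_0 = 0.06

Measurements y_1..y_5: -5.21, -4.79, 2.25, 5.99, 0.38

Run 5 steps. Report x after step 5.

step 1: x_pred=-0.3889  r=-4.8211  x^+=-1.7099  v^+=-0.5429  a^+=-0.5205
step 2: x_pred=-2.9421  r=-1.8479  x^+=-3.4484  v^+=-1.5109  a^+=-0.7430
step 3: x_pred=-6.2157  r=8.4657  x^+=-3.8961  v^+=-1.3610  a^+=0.2763
step 4: x_pred=-5.5013  r=11.4913  x^+=-2.3527  v^+=0.6029  a^+=1.6600
step 5: x_pred=0.0312  r=0.3488  x^+=0.1267  v^+=2.9253  a^+=1.7020

x_post = 0.1267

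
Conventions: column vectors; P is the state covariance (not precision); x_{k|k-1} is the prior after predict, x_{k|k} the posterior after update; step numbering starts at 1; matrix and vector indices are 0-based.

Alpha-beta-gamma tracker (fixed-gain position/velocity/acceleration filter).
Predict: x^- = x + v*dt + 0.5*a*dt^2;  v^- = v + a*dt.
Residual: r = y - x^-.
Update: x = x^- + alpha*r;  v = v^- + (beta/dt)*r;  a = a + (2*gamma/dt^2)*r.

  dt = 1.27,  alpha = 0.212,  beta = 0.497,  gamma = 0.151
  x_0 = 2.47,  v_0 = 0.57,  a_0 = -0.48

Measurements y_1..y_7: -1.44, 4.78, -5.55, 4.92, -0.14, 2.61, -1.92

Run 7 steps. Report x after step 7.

x_post = 7.7782

step 1: x_pred=2.8068  r=-4.2468  x^+=1.9065  v^+=-1.7015  a^+=-1.2752
step 2: x_pred=-1.2828  r=6.0628  x^+=0.0025  v^+=-0.9484  a^+=-0.1400
step 3: x_pred=-1.3148  r=-4.2352  x^+=-2.2127  v^+=-2.7835  a^+=-0.9330
step 4: x_pred=-6.5002  r=11.4202  x^+=-4.0791  v^+=0.5008  a^+=1.2054
step 5: x_pred=-2.4711  r=2.3311  x^+=-1.9769  v^+=2.9438  a^+=1.6418
step 6: x_pred=3.0858  r=-0.4758  x^+=2.9849  v^+=4.8427  a^+=1.5527
step 7: x_pred=10.3874  r=-12.3074  x^+=7.7782  v^+=1.9983  a^+=-0.7517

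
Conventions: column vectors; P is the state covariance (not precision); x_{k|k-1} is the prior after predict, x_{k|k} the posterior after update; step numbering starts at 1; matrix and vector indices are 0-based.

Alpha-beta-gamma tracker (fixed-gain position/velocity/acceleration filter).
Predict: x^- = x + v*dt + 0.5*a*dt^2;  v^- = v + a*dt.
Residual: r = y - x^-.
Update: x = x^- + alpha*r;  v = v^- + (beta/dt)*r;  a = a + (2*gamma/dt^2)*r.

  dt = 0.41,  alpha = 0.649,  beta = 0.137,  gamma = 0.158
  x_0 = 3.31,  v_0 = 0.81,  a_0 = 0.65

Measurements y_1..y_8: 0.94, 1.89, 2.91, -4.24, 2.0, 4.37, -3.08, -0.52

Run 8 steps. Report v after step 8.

v_post = 4.7192

step 1: x_pred=3.6967  r=-2.7567  x^+=1.9076  v^+=0.1553  a^+=-4.5322
step 2: x_pred=1.5904  r=0.2996  x^+=1.7848  v^+=-1.6027  a^+=-3.9690
step 3: x_pred=0.7941  r=2.1159  x^+=2.1673  v^+=-2.5230  a^+=0.0086
step 4: x_pred=1.1336  r=-5.3736  x^+=-2.3539  v^+=-4.3151  a^+=-10.0930
step 5: x_pred=-4.9713  r=6.9713  x^+=-0.4469  v^+=-6.1237  a^+=3.0120
step 6: x_pred=-2.7045  r=7.0745  x^+=1.8868  v^+=-2.5249  a^+=16.3109
step 7: x_pred=2.2226  r=-5.3026  x^+=-1.2188  v^+=2.3908  a^+=6.3429
step 8: x_pred=0.2945  r=-0.8145  x^+=-0.2341  v^+=4.7192  a^+=4.8117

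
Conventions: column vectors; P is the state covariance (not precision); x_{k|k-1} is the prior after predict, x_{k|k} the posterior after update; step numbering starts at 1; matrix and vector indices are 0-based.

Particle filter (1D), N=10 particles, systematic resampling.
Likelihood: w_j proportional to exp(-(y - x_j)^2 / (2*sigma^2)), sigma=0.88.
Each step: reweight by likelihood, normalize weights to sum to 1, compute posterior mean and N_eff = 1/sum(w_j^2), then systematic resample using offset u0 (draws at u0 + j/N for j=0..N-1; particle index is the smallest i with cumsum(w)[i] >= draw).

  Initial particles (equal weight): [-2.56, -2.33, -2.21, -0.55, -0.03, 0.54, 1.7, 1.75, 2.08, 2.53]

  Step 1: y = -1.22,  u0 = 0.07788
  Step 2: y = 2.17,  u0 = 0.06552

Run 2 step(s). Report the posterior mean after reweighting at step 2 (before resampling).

post_mean = 0.3288

step 1: w=[0.1212, 0.1743, 0.2051, 0.2891, 0.1548, 0.0523, 0.0016, 0.0013, 0.0003, 0.0000]  mean=-1.2993  Neff=5.0658  idx=[0, 1, 1, 2, 2, 3, 3, 3, 4, 5]
step 2: w=[0.0000, 0.0000, 0.0000, 0.0000, 0.0000, 0.0338, 0.0338, 0.0338, 0.1764, 0.7221]  mean=0.3288  Neff=1.7985  idx=[6, 8, 8, 9, 9, 9, 9, 9, 9, 9]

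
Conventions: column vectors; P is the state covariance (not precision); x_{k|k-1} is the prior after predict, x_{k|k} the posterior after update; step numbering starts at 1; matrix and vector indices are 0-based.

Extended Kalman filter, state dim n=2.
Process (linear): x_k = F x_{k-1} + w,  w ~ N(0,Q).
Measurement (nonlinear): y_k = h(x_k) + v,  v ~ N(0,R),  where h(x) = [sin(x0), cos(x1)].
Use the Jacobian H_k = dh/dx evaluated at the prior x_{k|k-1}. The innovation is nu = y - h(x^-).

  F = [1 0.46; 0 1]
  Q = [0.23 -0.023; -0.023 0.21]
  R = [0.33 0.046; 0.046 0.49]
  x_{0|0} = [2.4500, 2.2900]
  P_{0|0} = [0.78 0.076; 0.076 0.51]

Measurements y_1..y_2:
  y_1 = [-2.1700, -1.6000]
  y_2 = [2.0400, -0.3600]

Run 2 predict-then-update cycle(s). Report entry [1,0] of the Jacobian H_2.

H_jac[1,0] = 0.0000

step 1: x^-=[3.5034, 2.2900]  P^-=[1.1878 0.2876; 0.2876 0.7200]  H_jac=[-0.9353 0.0000; 0.0000 -0.7523]  S=[1.3690 0.2484; 0.2484 0.8975]  K=[-0.8083 -0.0174; -0.0916 -0.5782]  nu=[-1.8160, -0.9412]  x^+=[4.9877, 3.0005]  P^+=[0.2861 0.0608; 0.0608 0.3822]
step 2: x^-=[6.3680, 3.0005]  P^-=[0.6528 0.2136; 0.2136 0.5922]  H_jac=[0.9964 0.0000; 0.0000 -0.1406]  S=[0.9781 0.0161; 0.0161 0.5017]  K=[0.6664 -0.0812; 0.2204 -0.1730]  nu=[1.9553, 0.6301]  x^+=[7.6197, 3.3224]  P^+=[0.2169 0.0650; 0.0650 0.5309]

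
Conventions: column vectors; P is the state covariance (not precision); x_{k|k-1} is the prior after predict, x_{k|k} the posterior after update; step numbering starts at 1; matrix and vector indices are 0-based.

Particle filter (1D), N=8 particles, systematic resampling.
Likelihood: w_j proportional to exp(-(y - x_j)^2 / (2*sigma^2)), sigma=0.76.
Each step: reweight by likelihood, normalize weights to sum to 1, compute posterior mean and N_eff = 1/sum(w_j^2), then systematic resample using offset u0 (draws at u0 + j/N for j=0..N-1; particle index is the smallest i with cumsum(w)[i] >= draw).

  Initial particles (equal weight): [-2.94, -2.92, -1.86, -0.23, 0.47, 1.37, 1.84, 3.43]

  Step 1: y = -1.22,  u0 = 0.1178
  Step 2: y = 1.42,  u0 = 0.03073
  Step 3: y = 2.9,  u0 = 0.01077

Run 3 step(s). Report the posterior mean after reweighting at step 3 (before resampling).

post_mean = 0.4558

step 1: w=[0.0561, 0.0595, 0.5096, 0.3110, 0.0613, 0.0022, 0.0002, 0.0000]  mean=-1.3260  Neff=2.7255  idx=[2, 2, 2, 2, 2, 3, 3, 4]
step 2: w=[0.0001, 0.0001, 0.0001, 0.0001, 0.0001, 0.1462, 0.1462, 0.7068]  mean=0.2636  Neff=1.8438  idx=[5, 6, 6, 7, 7, 7, 7, 7]
step 3: w=[0.0067, 0.0067, 0.0067, 0.1960, 0.1960, 0.1960, 0.1960, 0.1960]  mean=0.4558  Neff=5.2050  idx=[1, 3, 4, 4, 5, 6, 6, 7]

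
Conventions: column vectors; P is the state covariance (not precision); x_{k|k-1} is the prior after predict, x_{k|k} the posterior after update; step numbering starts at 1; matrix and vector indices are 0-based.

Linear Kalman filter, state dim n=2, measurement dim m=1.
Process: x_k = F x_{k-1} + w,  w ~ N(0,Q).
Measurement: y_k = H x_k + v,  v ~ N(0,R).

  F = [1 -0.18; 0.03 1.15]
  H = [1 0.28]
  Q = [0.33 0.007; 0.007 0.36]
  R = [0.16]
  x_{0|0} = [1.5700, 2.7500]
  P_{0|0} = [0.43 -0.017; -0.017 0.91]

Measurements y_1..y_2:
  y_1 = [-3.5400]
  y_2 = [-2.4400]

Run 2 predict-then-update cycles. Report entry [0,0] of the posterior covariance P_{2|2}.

P_post[0,0] = 0.3137

step 1: x^-=[1.0750, 3.2096]  P^-=[0.7956 -0.1879; -0.1879 1.5627]  S=[0.9729]  K=[0.7637; 0.2566]  nu=[-5.5137]  x^+=[-3.1358, 1.7949]  P^+=[0.2282 -0.3786; -0.3786 1.4986]
step 2: x^-=[-3.4589, 1.9700]  P^-=[0.7430 -0.7297; -0.7297 2.3160]  S=[0.6760]  K=[0.7969; -0.1201]  nu=[0.4673]  x^+=[-3.0865, 1.9139]  P^+=[0.3137 -0.6650; -0.6650 2.3063]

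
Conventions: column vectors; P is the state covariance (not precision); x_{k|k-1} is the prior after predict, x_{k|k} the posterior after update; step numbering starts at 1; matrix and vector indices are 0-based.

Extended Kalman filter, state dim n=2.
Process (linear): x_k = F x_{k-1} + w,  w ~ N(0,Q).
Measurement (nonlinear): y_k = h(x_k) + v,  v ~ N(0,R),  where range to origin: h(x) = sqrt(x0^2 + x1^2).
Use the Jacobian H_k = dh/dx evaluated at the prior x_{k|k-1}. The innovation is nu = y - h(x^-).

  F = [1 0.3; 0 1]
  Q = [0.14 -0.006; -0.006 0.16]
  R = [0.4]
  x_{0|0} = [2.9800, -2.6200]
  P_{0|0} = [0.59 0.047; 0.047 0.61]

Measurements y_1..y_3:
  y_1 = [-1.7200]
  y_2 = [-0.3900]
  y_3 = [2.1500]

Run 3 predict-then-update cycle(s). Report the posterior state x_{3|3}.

step 1: x^-=[2.1940, -2.6200]  P^-=[0.8131 0.2240; 0.2240 0.7700]  H_jac=[0.6420 -0.7667]  S=[0.9672]  K=[0.3622; -0.4617]  nu=[-5.1373]  x^+=[0.3335, -0.2483]  P^+=[0.6862 0.3857; 0.3857 0.5639]
step 2: x^-=[0.2590, -0.2483]  P^-=[1.1084 0.5489; 0.5489 0.7239]  H_jac=[0.7218 -0.6921]  S=[0.7758]  K=[0.5416; -0.1351]  nu=[-0.7488]  x^+=[-0.1466, -0.1472]  P^+=[0.8808 0.6056; 0.6056 0.7097]
step 3: x^-=[-0.1907, -0.1472]  P^-=[1.4481 0.8125; 0.8125 0.8697]  H_jac=[-0.7917 -0.6110]  S=[2.4182]  K=[-0.6794; -0.4857]  nu=[1.9091]  x^+=[-1.4877, -1.0745]  P^+=[0.3320 0.0146; 0.0146 0.2992]

x_post = [-1.4877, -1.0745]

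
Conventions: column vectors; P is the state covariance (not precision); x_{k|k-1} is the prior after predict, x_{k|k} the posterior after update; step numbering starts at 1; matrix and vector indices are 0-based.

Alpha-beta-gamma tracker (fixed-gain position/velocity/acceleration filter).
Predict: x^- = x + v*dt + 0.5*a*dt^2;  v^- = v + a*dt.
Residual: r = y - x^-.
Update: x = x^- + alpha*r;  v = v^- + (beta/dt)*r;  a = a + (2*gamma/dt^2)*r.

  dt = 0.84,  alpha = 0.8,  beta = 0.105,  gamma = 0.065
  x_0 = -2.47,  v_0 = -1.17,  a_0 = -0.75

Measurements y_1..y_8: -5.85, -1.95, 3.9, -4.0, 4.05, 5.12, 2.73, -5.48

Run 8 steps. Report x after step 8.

x_post = -2.9591

step 1: x_pred=-3.7174  r=-2.1326  x^+=-5.4235  v^+=-2.0666  a^+=-1.1429
step 2: x_pred=-7.5626  r=5.6126  x^+=-3.0725  v^+=-2.3250  a^+=-0.1088
step 3: x_pred=-5.0640  r=8.9640  x^+=2.1072  v^+=-1.2960  a^+=1.5427
step 4: x_pred=1.5628  r=-5.5628  x^+=-2.8874  v^+=-0.6955  a^+=0.5178
step 5: x_pred=-3.2890  r=7.3390  x^+=2.5822  v^+=0.6568  a^+=1.8699
step 6: x_pred=3.7937  r=1.3263  x^+=4.8547  v^+=2.3934  a^+=2.1143
step 7: x_pred=7.6111  r=-4.8811  x^+=3.7062  v^+=3.5592  a^+=1.2150
step 8: x_pred=7.1246  r=-12.6046  x^+=-2.9591  v^+=3.0042  a^+=-1.1073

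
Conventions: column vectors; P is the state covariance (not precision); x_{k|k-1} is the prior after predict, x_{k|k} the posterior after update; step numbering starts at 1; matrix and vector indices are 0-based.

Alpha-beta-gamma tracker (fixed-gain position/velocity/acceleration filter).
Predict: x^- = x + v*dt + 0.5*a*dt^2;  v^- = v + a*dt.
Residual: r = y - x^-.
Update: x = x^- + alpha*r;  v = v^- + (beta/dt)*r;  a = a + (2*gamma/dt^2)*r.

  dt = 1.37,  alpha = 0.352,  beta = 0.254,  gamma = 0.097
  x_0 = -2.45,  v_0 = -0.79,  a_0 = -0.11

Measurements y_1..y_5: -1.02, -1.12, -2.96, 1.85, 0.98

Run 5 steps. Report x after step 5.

step 1: x_pred=-3.6355  r=2.6155  x^+=-2.7149  v^+=-0.4558  a^+=0.1603
step 2: x_pred=-3.1888  r=2.0688  x^+=-2.4606  v^+=0.1475  a^+=0.3742
step 3: x_pred=-1.9074  r=-1.0526  x^+=-2.2779  v^+=0.4649  a^+=0.2654
step 4: x_pred=-1.3919  r=3.2419  x^+=-0.2508  v^+=1.4296  a^+=0.6005
step 5: x_pred=2.2713  r=-1.2913  x^+=1.8167  v^+=2.0128  a^+=0.4670

x_post = 1.8167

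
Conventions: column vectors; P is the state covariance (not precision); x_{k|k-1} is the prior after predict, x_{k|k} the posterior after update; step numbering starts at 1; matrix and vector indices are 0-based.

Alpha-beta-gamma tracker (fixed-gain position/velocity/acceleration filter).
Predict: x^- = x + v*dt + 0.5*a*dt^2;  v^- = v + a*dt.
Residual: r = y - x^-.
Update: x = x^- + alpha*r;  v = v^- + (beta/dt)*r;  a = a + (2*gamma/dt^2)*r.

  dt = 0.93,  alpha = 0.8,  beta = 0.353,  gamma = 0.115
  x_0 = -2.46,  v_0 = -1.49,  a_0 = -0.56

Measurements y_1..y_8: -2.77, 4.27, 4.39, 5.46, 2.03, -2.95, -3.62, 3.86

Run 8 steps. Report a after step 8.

step 1: x_pred=-4.0879  r=1.3179  x^+=-3.0336  v^+=-1.5106  a^+=-0.2095
step 2: x_pred=-4.5290  r=8.7990  x^+=2.5102  v^+=1.6344  a^+=2.1304
step 3: x_pred=4.9515  r=-0.5615  x^+=4.5023  v^+=3.4025  a^+=1.9810
step 4: x_pred=8.5233  r=-3.0633  x^+=6.0727  v^+=4.0821  a^+=1.1664
step 5: x_pred=10.3735  r=-8.3435  x^+=3.6987  v^+=2.0000  a^+=-1.0523
step 6: x_pred=5.1036  r=-8.0536  x^+=-1.3393  v^+=-2.0356  a^+=-3.1940
step 7: x_pred=-4.6136  r=0.9936  x^+=-3.8187  v^+=-4.6289  a^+=-2.9298
step 8: x_pred=-9.3905  r=13.2505  x^+=1.2099  v^+=-2.3240  a^+=0.5939

a_post = 0.5939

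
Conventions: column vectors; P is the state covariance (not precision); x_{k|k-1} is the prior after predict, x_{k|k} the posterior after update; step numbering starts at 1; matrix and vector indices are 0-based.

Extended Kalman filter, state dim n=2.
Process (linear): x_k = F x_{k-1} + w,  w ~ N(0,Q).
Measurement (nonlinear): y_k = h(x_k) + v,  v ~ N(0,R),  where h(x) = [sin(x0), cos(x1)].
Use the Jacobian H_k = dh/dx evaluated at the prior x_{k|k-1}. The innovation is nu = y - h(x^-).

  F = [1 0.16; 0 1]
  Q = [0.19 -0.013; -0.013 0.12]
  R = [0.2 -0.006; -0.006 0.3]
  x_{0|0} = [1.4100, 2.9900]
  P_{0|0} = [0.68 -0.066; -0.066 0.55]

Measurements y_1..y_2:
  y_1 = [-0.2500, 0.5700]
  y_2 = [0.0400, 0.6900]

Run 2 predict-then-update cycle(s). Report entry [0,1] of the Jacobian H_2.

H_jac[0,1] = 0.0000

step 1: x^-=[1.8884, 2.9900]  P^-=[0.8630 0.0090; 0.0090 0.6700]  H_jac=[-0.3123 0.0000; 0.0000 -0.1510]  S=[0.2842 -0.0056; -0.0056 0.3153]  K=[-0.9488 -0.0211; -0.0162 -0.3212]  nu=[-1.2000, 1.5585]  x^+=[2.9941, 2.5088]  P^+=[0.6072 0.0042; 0.0042 0.6375]
step 2: x^-=[3.3955, 2.5088]  P^-=[0.8149 0.0932; 0.0932 0.7575]  H_jac=[-0.9679 0.0000; 0.0000 -0.5914]  S=[0.9635 0.0473; 0.0473 0.5649]  K=[-0.8172 -0.0291; -0.0549 -0.7884]  nu=[0.2912, 1.4964]  x^+=[3.1140, 1.3132]  P^+=[0.1687 0.0065; 0.0065 0.3994]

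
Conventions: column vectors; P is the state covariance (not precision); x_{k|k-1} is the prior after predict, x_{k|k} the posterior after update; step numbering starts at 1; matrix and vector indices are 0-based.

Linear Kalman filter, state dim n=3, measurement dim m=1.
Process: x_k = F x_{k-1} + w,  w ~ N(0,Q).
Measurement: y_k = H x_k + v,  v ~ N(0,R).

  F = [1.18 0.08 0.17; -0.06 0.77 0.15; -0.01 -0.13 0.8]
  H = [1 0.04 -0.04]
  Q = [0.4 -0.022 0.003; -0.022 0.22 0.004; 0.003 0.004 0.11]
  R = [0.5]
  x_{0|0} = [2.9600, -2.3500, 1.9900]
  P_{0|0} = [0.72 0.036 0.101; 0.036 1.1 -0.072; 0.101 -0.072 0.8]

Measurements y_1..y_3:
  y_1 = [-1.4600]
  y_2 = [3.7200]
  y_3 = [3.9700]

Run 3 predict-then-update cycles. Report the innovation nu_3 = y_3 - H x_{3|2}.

step 1: x^-=[3.6431, -1.6886, 1.8679]  P^-=[1.4780 0.0543 0.1785; 0.0543 0.8710 -0.0576; 0.1785 -0.0576 0.6541]  S=[1.9707]  K=[0.7475; 0.0464; 0.0761]  nu=[-4.9608]  x^+=[-0.0650, -1.9187, 1.4903]  P^+=[0.3770 -0.0141 0.0663; -0.0141 0.8668 -0.0646; 0.0663 -0.0646 0.6427]
step 2: x^-=[0.0231, -1.2500, 1.4423]  P^-=[0.9712 0.0102 0.1389; 0.0102 0.7349 -0.0472; 0.1389 -0.0472 0.5483]  S=[1.4631]  K=[0.6603; 0.0284; 0.0787]  nu=[3.8046]  x^+=[2.5352, -1.1420, 1.7416]  P^+=[0.3333 -0.0172 0.0629; -0.0172 0.7337 -0.0505; 0.0629 -0.0505 0.5393]
step 3: x^-=[3.1962, -0.7702, 1.5164]  P^-=[0.9051 0.0011 0.1246; 0.0011 0.6572 -0.0378; 0.1246 -0.0378 0.4770]  S=[1.3971]  K=[0.6443; 0.0207; 0.0745]  nu=[0.8652]  x^+=[3.7537, -0.7523, 1.5808]  P^+=[0.3251 -0.0175 0.0576; -0.0175 0.6566 -0.0399; 0.0576 -0.0399 0.4693]

innov = [0.8652]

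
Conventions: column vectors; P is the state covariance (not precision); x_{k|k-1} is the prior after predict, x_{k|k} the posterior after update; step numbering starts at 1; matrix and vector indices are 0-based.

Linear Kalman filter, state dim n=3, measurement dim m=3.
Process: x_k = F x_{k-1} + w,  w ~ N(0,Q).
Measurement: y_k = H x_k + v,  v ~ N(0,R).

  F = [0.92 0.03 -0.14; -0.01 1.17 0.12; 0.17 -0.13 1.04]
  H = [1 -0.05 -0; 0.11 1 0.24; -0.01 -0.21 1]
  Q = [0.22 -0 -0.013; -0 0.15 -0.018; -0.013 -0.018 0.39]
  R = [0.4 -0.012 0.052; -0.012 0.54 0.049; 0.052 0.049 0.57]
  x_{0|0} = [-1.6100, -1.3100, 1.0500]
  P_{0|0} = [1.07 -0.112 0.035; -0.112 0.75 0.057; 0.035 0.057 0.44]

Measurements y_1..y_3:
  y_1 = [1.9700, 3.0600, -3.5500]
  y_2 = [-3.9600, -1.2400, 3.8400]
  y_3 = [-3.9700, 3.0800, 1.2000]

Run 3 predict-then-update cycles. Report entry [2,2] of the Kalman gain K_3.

K[2,2] = 0.5557

step 1: x^-=[-1.6675, -1.3906, 0.9886]  P^-=[1.1193 -0.1167 0.1357; -0.1167 1.2017 -0.0326; 0.1357 -0.0326 0.9114]  S=[1.5339 -0.0320 0.2151; -0.0320 1.7736 0.0017; 0.2151 0.0017 1.5450]  K=[0.7350 0.0353 -0.0060; -0.0770 0.6647 -0.1737; 0.0088 0.1130 0.5921]  nu=[3.5680, 4.3968, -4.8473]  x^+=[1.1393, 2.0990, -1.3534]  P^+=[0.2918 -0.0301 0.0331; -0.0301 0.3538 0.0036; 0.0331 0.0036 0.3446]
step 2: x^-=[1.3006, 2.2820, -1.4867]  P^-=[0.4638 -0.0253 0.0156; -0.0253 0.6409 -0.0307; 0.0156 -0.0307 0.7892]  S=[0.8679 -0.0141 0.0766; -0.0141 1.2125 0.0767; 0.0766 0.0767 1.4000]  K=[0.5381 0.0318 -0.0195; -0.0448 0.5288 -0.1444; -0.0285 0.0963 0.5645]  nu=[-5.1465, -3.3082, 5.8190]  x^+=[-1.6873, -0.0774, 1.6260]  P^+=[0.2129 -0.0177 0.0168; -0.0177 0.2810 0.0001; 0.0168 0.0001 0.3252]
step 3: x^-=[-1.7823, 0.1215, 1.4142]  P^-=[0.4016 -0.0148 -0.0104; -0.0148 0.5397 -0.0238; -0.0104 -0.0238 0.7593]  S=[0.8044 -0.0117 0.0475; -0.0117 1.1131 0.0943; 0.0475 0.0943 1.3633]  K=[0.5022 0.0318 -0.0280; -0.0369 0.4892 -0.1330; -0.0429 0.0938 0.5557]  nu=[-2.1817, 2.8151, -0.2065]  x^+=[-2.7826, 1.6066, 1.6573]  P^+=[0.1983 -0.0146 0.0106; -0.0146 0.2595 0.0006; 0.0106 0.0006 0.3194]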